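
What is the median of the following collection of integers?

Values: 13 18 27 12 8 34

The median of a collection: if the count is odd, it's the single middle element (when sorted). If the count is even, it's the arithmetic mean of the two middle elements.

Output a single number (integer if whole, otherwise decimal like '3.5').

Answer: 15.5

Derivation:
Step 1: insert 13 -> lo=[13] (size 1, max 13) hi=[] (size 0) -> median=13
Step 2: insert 18 -> lo=[13] (size 1, max 13) hi=[18] (size 1, min 18) -> median=15.5
Step 3: insert 27 -> lo=[13, 18] (size 2, max 18) hi=[27] (size 1, min 27) -> median=18
Step 4: insert 12 -> lo=[12, 13] (size 2, max 13) hi=[18, 27] (size 2, min 18) -> median=15.5
Step 5: insert 8 -> lo=[8, 12, 13] (size 3, max 13) hi=[18, 27] (size 2, min 18) -> median=13
Step 6: insert 34 -> lo=[8, 12, 13] (size 3, max 13) hi=[18, 27, 34] (size 3, min 18) -> median=15.5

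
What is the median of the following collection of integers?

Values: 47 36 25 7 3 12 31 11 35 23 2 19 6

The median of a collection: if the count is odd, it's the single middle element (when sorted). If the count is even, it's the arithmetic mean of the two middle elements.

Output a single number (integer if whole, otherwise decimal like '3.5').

Answer: 19

Derivation:
Step 1: insert 47 -> lo=[47] (size 1, max 47) hi=[] (size 0) -> median=47
Step 2: insert 36 -> lo=[36] (size 1, max 36) hi=[47] (size 1, min 47) -> median=41.5
Step 3: insert 25 -> lo=[25, 36] (size 2, max 36) hi=[47] (size 1, min 47) -> median=36
Step 4: insert 7 -> lo=[7, 25] (size 2, max 25) hi=[36, 47] (size 2, min 36) -> median=30.5
Step 5: insert 3 -> lo=[3, 7, 25] (size 3, max 25) hi=[36, 47] (size 2, min 36) -> median=25
Step 6: insert 12 -> lo=[3, 7, 12] (size 3, max 12) hi=[25, 36, 47] (size 3, min 25) -> median=18.5
Step 7: insert 31 -> lo=[3, 7, 12, 25] (size 4, max 25) hi=[31, 36, 47] (size 3, min 31) -> median=25
Step 8: insert 11 -> lo=[3, 7, 11, 12] (size 4, max 12) hi=[25, 31, 36, 47] (size 4, min 25) -> median=18.5
Step 9: insert 35 -> lo=[3, 7, 11, 12, 25] (size 5, max 25) hi=[31, 35, 36, 47] (size 4, min 31) -> median=25
Step 10: insert 23 -> lo=[3, 7, 11, 12, 23] (size 5, max 23) hi=[25, 31, 35, 36, 47] (size 5, min 25) -> median=24
Step 11: insert 2 -> lo=[2, 3, 7, 11, 12, 23] (size 6, max 23) hi=[25, 31, 35, 36, 47] (size 5, min 25) -> median=23
Step 12: insert 19 -> lo=[2, 3, 7, 11, 12, 19] (size 6, max 19) hi=[23, 25, 31, 35, 36, 47] (size 6, min 23) -> median=21
Step 13: insert 6 -> lo=[2, 3, 6, 7, 11, 12, 19] (size 7, max 19) hi=[23, 25, 31, 35, 36, 47] (size 6, min 23) -> median=19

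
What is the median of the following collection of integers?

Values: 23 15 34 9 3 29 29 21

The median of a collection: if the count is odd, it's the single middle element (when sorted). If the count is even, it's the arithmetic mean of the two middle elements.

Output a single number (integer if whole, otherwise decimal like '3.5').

Answer: 22

Derivation:
Step 1: insert 23 -> lo=[23] (size 1, max 23) hi=[] (size 0) -> median=23
Step 2: insert 15 -> lo=[15] (size 1, max 15) hi=[23] (size 1, min 23) -> median=19
Step 3: insert 34 -> lo=[15, 23] (size 2, max 23) hi=[34] (size 1, min 34) -> median=23
Step 4: insert 9 -> lo=[9, 15] (size 2, max 15) hi=[23, 34] (size 2, min 23) -> median=19
Step 5: insert 3 -> lo=[3, 9, 15] (size 3, max 15) hi=[23, 34] (size 2, min 23) -> median=15
Step 6: insert 29 -> lo=[3, 9, 15] (size 3, max 15) hi=[23, 29, 34] (size 3, min 23) -> median=19
Step 7: insert 29 -> lo=[3, 9, 15, 23] (size 4, max 23) hi=[29, 29, 34] (size 3, min 29) -> median=23
Step 8: insert 21 -> lo=[3, 9, 15, 21] (size 4, max 21) hi=[23, 29, 29, 34] (size 4, min 23) -> median=22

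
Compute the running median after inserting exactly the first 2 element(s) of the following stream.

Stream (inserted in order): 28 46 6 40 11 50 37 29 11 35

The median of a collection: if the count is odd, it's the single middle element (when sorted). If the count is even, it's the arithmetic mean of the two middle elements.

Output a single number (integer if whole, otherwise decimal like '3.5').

Step 1: insert 28 -> lo=[28] (size 1, max 28) hi=[] (size 0) -> median=28
Step 2: insert 46 -> lo=[28] (size 1, max 28) hi=[46] (size 1, min 46) -> median=37

Answer: 37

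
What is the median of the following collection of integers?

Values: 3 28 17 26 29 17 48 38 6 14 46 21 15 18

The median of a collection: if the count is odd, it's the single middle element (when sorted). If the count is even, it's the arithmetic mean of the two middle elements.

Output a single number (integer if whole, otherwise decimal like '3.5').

Step 1: insert 3 -> lo=[3] (size 1, max 3) hi=[] (size 0) -> median=3
Step 2: insert 28 -> lo=[3] (size 1, max 3) hi=[28] (size 1, min 28) -> median=15.5
Step 3: insert 17 -> lo=[3, 17] (size 2, max 17) hi=[28] (size 1, min 28) -> median=17
Step 4: insert 26 -> lo=[3, 17] (size 2, max 17) hi=[26, 28] (size 2, min 26) -> median=21.5
Step 5: insert 29 -> lo=[3, 17, 26] (size 3, max 26) hi=[28, 29] (size 2, min 28) -> median=26
Step 6: insert 17 -> lo=[3, 17, 17] (size 3, max 17) hi=[26, 28, 29] (size 3, min 26) -> median=21.5
Step 7: insert 48 -> lo=[3, 17, 17, 26] (size 4, max 26) hi=[28, 29, 48] (size 3, min 28) -> median=26
Step 8: insert 38 -> lo=[3, 17, 17, 26] (size 4, max 26) hi=[28, 29, 38, 48] (size 4, min 28) -> median=27
Step 9: insert 6 -> lo=[3, 6, 17, 17, 26] (size 5, max 26) hi=[28, 29, 38, 48] (size 4, min 28) -> median=26
Step 10: insert 14 -> lo=[3, 6, 14, 17, 17] (size 5, max 17) hi=[26, 28, 29, 38, 48] (size 5, min 26) -> median=21.5
Step 11: insert 46 -> lo=[3, 6, 14, 17, 17, 26] (size 6, max 26) hi=[28, 29, 38, 46, 48] (size 5, min 28) -> median=26
Step 12: insert 21 -> lo=[3, 6, 14, 17, 17, 21] (size 6, max 21) hi=[26, 28, 29, 38, 46, 48] (size 6, min 26) -> median=23.5
Step 13: insert 15 -> lo=[3, 6, 14, 15, 17, 17, 21] (size 7, max 21) hi=[26, 28, 29, 38, 46, 48] (size 6, min 26) -> median=21
Step 14: insert 18 -> lo=[3, 6, 14, 15, 17, 17, 18] (size 7, max 18) hi=[21, 26, 28, 29, 38, 46, 48] (size 7, min 21) -> median=19.5

Answer: 19.5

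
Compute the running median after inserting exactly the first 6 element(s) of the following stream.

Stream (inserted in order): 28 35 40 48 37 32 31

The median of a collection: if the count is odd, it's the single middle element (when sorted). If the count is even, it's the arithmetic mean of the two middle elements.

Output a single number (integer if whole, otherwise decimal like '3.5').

Answer: 36

Derivation:
Step 1: insert 28 -> lo=[28] (size 1, max 28) hi=[] (size 0) -> median=28
Step 2: insert 35 -> lo=[28] (size 1, max 28) hi=[35] (size 1, min 35) -> median=31.5
Step 3: insert 40 -> lo=[28, 35] (size 2, max 35) hi=[40] (size 1, min 40) -> median=35
Step 4: insert 48 -> lo=[28, 35] (size 2, max 35) hi=[40, 48] (size 2, min 40) -> median=37.5
Step 5: insert 37 -> lo=[28, 35, 37] (size 3, max 37) hi=[40, 48] (size 2, min 40) -> median=37
Step 6: insert 32 -> lo=[28, 32, 35] (size 3, max 35) hi=[37, 40, 48] (size 3, min 37) -> median=36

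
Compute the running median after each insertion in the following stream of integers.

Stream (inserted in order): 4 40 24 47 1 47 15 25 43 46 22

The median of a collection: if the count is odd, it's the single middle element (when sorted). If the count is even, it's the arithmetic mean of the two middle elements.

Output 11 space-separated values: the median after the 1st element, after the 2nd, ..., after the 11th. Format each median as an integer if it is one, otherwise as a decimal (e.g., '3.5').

Answer: 4 22 24 32 24 32 24 24.5 25 32.5 25

Derivation:
Step 1: insert 4 -> lo=[4] (size 1, max 4) hi=[] (size 0) -> median=4
Step 2: insert 40 -> lo=[4] (size 1, max 4) hi=[40] (size 1, min 40) -> median=22
Step 3: insert 24 -> lo=[4, 24] (size 2, max 24) hi=[40] (size 1, min 40) -> median=24
Step 4: insert 47 -> lo=[4, 24] (size 2, max 24) hi=[40, 47] (size 2, min 40) -> median=32
Step 5: insert 1 -> lo=[1, 4, 24] (size 3, max 24) hi=[40, 47] (size 2, min 40) -> median=24
Step 6: insert 47 -> lo=[1, 4, 24] (size 3, max 24) hi=[40, 47, 47] (size 3, min 40) -> median=32
Step 7: insert 15 -> lo=[1, 4, 15, 24] (size 4, max 24) hi=[40, 47, 47] (size 3, min 40) -> median=24
Step 8: insert 25 -> lo=[1, 4, 15, 24] (size 4, max 24) hi=[25, 40, 47, 47] (size 4, min 25) -> median=24.5
Step 9: insert 43 -> lo=[1, 4, 15, 24, 25] (size 5, max 25) hi=[40, 43, 47, 47] (size 4, min 40) -> median=25
Step 10: insert 46 -> lo=[1, 4, 15, 24, 25] (size 5, max 25) hi=[40, 43, 46, 47, 47] (size 5, min 40) -> median=32.5
Step 11: insert 22 -> lo=[1, 4, 15, 22, 24, 25] (size 6, max 25) hi=[40, 43, 46, 47, 47] (size 5, min 40) -> median=25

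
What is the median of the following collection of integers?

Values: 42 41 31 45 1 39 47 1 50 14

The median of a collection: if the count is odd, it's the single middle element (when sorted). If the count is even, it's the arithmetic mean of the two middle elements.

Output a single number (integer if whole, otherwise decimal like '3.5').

Step 1: insert 42 -> lo=[42] (size 1, max 42) hi=[] (size 0) -> median=42
Step 2: insert 41 -> lo=[41] (size 1, max 41) hi=[42] (size 1, min 42) -> median=41.5
Step 3: insert 31 -> lo=[31, 41] (size 2, max 41) hi=[42] (size 1, min 42) -> median=41
Step 4: insert 45 -> lo=[31, 41] (size 2, max 41) hi=[42, 45] (size 2, min 42) -> median=41.5
Step 5: insert 1 -> lo=[1, 31, 41] (size 3, max 41) hi=[42, 45] (size 2, min 42) -> median=41
Step 6: insert 39 -> lo=[1, 31, 39] (size 3, max 39) hi=[41, 42, 45] (size 3, min 41) -> median=40
Step 7: insert 47 -> lo=[1, 31, 39, 41] (size 4, max 41) hi=[42, 45, 47] (size 3, min 42) -> median=41
Step 8: insert 1 -> lo=[1, 1, 31, 39] (size 4, max 39) hi=[41, 42, 45, 47] (size 4, min 41) -> median=40
Step 9: insert 50 -> lo=[1, 1, 31, 39, 41] (size 5, max 41) hi=[42, 45, 47, 50] (size 4, min 42) -> median=41
Step 10: insert 14 -> lo=[1, 1, 14, 31, 39] (size 5, max 39) hi=[41, 42, 45, 47, 50] (size 5, min 41) -> median=40

Answer: 40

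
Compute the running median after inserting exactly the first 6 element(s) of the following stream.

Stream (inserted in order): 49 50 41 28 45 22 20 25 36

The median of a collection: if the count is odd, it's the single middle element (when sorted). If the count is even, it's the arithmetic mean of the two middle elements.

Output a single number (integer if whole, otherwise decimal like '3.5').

Step 1: insert 49 -> lo=[49] (size 1, max 49) hi=[] (size 0) -> median=49
Step 2: insert 50 -> lo=[49] (size 1, max 49) hi=[50] (size 1, min 50) -> median=49.5
Step 3: insert 41 -> lo=[41, 49] (size 2, max 49) hi=[50] (size 1, min 50) -> median=49
Step 4: insert 28 -> lo=[28, 41] (size 2, max 41) hi=[49, 50] (size 2, min 49) -> median=45
Step 5: insert 45 -> lo=[28, 41, 45] (size 3, max 45) hi=[49, 50] (size 2, min 49) -> median=45
Step 6: insert 22 -> lo=[22, 28, 41] (size 3, max 41) hi=[45, 49, 50] (size 3, min 45) -> median=43

Answer: 43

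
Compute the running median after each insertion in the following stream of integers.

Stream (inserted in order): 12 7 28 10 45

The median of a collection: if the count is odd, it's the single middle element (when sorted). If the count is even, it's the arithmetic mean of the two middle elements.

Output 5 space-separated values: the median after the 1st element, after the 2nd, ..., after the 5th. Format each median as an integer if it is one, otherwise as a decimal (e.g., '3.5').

Step 1: insert 12 -> lo=[12] (size 1, max 12) hi=[] (size 0) -> median=12
Step 2: insert 7 -> lo=[7] (size 1, max 7) hi=[12] (size 1, min 12) -> median=9.5
Step 3: insert 28 -> lo=[7, 12] (size 2, max 12) hi=[28] (size 1, min 28) -> median=12
Step 4: insert 10 -> lo=[7, 10] (size 2, max 10) hi=[12, 28] (size 2, min 12) -> median=11
Step 5: insert 45 -> lo=[7, 10, 12] (size 3, max 12) hi=[28, 45] (size 2, min 28) -> median=12

Answer: 12 9.5 12 11 12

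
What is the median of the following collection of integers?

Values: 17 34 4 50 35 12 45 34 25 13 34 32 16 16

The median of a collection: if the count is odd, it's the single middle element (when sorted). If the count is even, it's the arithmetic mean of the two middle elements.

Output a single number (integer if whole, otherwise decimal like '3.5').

Answer: 28.5

Derivation:
Step 1: insert 17 -> lo=[17] (size 1, max 17) hi=[] (size 0) -> median=17
Step 2: insert 34 -> lo=[17] (size 1, max 17) hi=[34] (size 1, min 34) -> median=25.5
Step 3: insert 4 -> lo=[4, 17] (size 2, max 17) hi=[34] (size 1, min 34) -> median=17
Step 4: insert 50 -> lo=[4, 17] (size 2, max 17) hi=[34, 50] (size 2, min 34) -> median=25.5
Step 5: insert 35 -> lo=[4, 17, 34] (size 3, max 34) hi=[35, 50] (size 2, min 35) -> median=34
Step 6: insert 12 -> lo=[4, 12, 17] (size 3, max 17) hi=[34, 35, 50] (size 3, min 34) -> median=25.5
Step 7: insert 45 -> lo=[4, 12, 17, 34] (size 4, max 34) hi=[35, 45, 50] (size 3, min 35) -> median=34
Step 8: insert 34 -> lo=[4, 12, 17, 34] (size 4, max 34) hi=[34, 35, 45, 50] (size 4, min 34) -> median=34
Step 9: insert 25 -> lo=[4, 12, 17, 25, 34] (size 5, max 34) hi=[34, 35, 45, 50] (size 4, min 34) -> median=34
Step 10: insert 13 -> lo=[4, 12, 13, 17, 25] (size 5, max 25) hi=[34, 34, 35, 45, 50] (size 5, min 34) -> median=29.5
Step 11: insert 34 -> lo=[4, 12, 13, 17, 25, 34] (size 6, max 34) hi=[34, 34, 35, 45, 50] (size 5, min 34) -> median=34
Step 12: insert 32 -> lo=[4, 12, 13, 17, 25, 32] (size 6, max 32) hi=[34, 34, 34, 35, 45, 50] (size 6, min 34) -> median=33
Step 13: insert 16 -> lo=[4, 12, 13, 16, 17, 25, 32] (size 7, max 32) hi=[34, 34, 34, 35, 45, 50] (size 6, min 34) -> median=32
Step 14: insert 16 -> lo=[4, 12, 13, 16, 16, 17, 25] (size 7, max 25) hi=[32, 34, 34, 34, 35, 45, 50] (size 7, min 32) -> median=28.5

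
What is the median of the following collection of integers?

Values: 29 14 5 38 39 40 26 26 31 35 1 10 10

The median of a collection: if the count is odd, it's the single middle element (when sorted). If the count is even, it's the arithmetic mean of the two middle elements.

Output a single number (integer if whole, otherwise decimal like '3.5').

Answer: 26

Derivation:
Step 1: insert 29 -> lo=[29] (size 1, max 29) hi=[] (size 0) -> median=29
Step 2: insert 14 -> lo=[14] (size 1, max 14) hi=[29] (size 1, min 29) -> median=21.5
Step 3: insert 5 -> lo=[5, 14] (size 2, max 14) hi=[29] (size 1, min 29) -> median=14
Step 4: insert 38 -> lo=[5, 14] (size 2, max 14) hi=[29, 38] (size 2, min 29) -> median=21.5
Step 5: insert 39 -> lo=[5, 14, 29] (size 3, max 29) hi=[38, 39] (size 2, min 38) -> median=29
Step 6: insert 40 -> lo=[5, 14, 29] (size 3, max 29) hi=[38, 39, 40] (size 3, min 38) -> median=33.5
Step 7: insert 26 -> lo=[5, 14, 26, 29] (size 4, max 29) hi=[38, 39, 40] (size 3, min 38) -> median=29
Step 8: insert 26 -> lo=[5, 14, 26, 26] (size 4, max 26) hi=[29, 38, 39, 40] (size 4, min 29) -> median=27.5
Step 9: insert 31 -> lo=[5, 14, 26, 26, 29] (size 5, max 29) hi=[31, 38, 39, 40] (size 4, min 31) -> median=29
Step 10: insert 35 -> lo=[5, 14, 26, 26, 29] (size 5, max 29) hi=[31, 35, 38, 39, 40] (size 5, min 31) -> median=30
Step 11: insert 1 -> lo=[1, 5, 14, 26, 26, 29] (size 6, max 29) hi=[31, 35, 38, 39, 40] (size 5, min 31) -> median=29
Step 12: insert 10 -> lo=[1, 5, 10, 14, 26, 26] (size 6, max 26) hi=[29, 31, 35, 38, 39, 40] (size 6, min 29) -> median=27.5
Step 13: insert 10 -> lo=[1, 5, 10, 10, 14, 26, 26] (size 7, max 26) hi=[29, 31, 35, 38, 39, 40] (size 6, min 29) -> median=26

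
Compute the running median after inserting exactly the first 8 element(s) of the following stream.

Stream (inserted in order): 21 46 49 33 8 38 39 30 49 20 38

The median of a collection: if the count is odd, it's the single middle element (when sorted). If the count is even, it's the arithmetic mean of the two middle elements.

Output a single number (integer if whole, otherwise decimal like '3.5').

Step 1: insert 21 -> lo=[21] (size 1, max 21) hi=[] (size 0) -> median=21
Step 2: insert 46 -> lo=[21] (size 1, max 21) hi=[46] (size 1, min 46) -> median=33.5
Step 3: insert 49 -> lo=[21, 46] (size 2, max 46) hi=[49] (size 1, min 49) -> median=46
Step 4: insert 33 -> lo=[21, 33] (size 2, max 33) hi=[46, 49] (size 2, min 46) -> median=39.5
Step 5: insert 8 -> lo=[8, 21, 33] (size 3, max 33) hi=[46, 49] (size 2, min 46) -> median=33
Step 6: insert 38 -> lo=[8, 21, 33] (size 3, max 33) hi=[38, 46, 49] (size 3, min 38) -> median=35.5
Step 7: insert 39 -> lo=[8, 21, 33, 38] (size 4, max 38) hi=[39, 46, 49] (size 3, min 39) -> median=38
Step 8: insert 30 -> lo=[8, 21, 30, 33] (size 4, max 33) hi=[38, 39, 46, 49] (size 4, min 38) -> median=35.5

Answer: 35.5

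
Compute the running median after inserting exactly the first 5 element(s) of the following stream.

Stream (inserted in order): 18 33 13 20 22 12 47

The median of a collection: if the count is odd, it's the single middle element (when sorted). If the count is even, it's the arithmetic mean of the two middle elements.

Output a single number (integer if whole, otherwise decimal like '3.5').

Answer: 20

Derivation:
Step 1: insert 18 -> lo=[18] (size 1, max 18) hi=[] (size 0) -> median=18
Step 2: insert 33 -> lo=[18] (size 1, max 18) hi=[33] (size 1, min 33) -> median=25.5
Step 3: insert 13 -> lo=[13, 18] (size 2, max 18) hi=[33] (size 1, min 33) -> median=18
Step 4: insert 20 -> lo=[13, 18] (size 2, max 18) hi=[20, 33] (size 2, min 20) -> median=19
Step 5: insert 22 -> lo=[13, 18, 20] (size 3, max 20) hi=[22, 33] (size 2, min 22) -> median=20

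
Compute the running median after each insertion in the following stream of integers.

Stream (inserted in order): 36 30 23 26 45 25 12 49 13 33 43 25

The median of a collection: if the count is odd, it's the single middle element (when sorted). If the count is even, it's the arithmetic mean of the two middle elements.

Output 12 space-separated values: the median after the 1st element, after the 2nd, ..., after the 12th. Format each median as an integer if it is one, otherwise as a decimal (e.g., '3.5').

Step 1: insert 36 -> lo=[36] (size 1, max 36) hi=[] (size 0) -> median=36
Step 2: insert 30 -> lo=[30] (size 1, max 30) hi=[36] (size 1, min 36) -> median=33
Step 3: insert 23 -> lo=[23, 30] (size 2, max 30) hi=[36] (size 1, min 36) -> median=30
Step 4: insert 26 -> lo=[23, 26] (size 2, max 26) hi=[30, 36] (size 2, min 30) -> median=28
Step 5: insert 45 -> lo=[23, 26, 30] (size 3, max 30) hi=[36, 45] (size 2, min 36) -> median=30
Step 6: insert 25 -> lo=[23, 25, 26] (size 3, max 26) hi=[30, 36, 45] (size 3, min 30) -> median=28
Step 7: insert 12 -> lo=[12, 23, 25, 26] (size 4, max 26) hi=[30, 36, 45] (size 3, min 30) -> median=26
Step 8: insert 49 -> lo=[12, 23, 25, 26] (size 4, max 26) hi=[30, 36, 45, 49] (size 4, min 30) -> median=28
Step 9: insert 13 -> lo=[12, 13, 23, 25, 26] (size 5, max 26) hi=[30, 36, 45, 49] (size 4, min 30) -> median=26
Step 10: insert 33 -> lo=[12, 13, 23, 25, 26] (size 5, max 26) hi=[30, 33, 36, 45, 49] (size 5, min 30) -> median=28
Step 11: insert 43 -> lo=[12, 13, 23, 25, 26, 30] (size 6, max 30) hi=[33, 36, 43, 45, 49] (size 5, min 33) -> median=30
Step 12: insert 25 -> lo=[12, 13, 23, 25, 25, 26] (size 6, max 26) hi=[30, 33, 36, 43, 45, 49] (size 6, min 30) -> median=28

Answer: 36 33 30 28 30 28 26 28 26 28 30 28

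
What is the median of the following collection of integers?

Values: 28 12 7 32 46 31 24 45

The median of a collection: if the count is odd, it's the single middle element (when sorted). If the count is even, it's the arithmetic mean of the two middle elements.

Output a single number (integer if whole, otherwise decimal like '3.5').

Step 1: insert 28 -> lo=[28] (size 1, max 28) hi=[] (size 0) -> median=28
Step 2: insert 12 -> lo=[12] (size 1, max 12) hi=[28] (size 1, min 28) -> median=20
Step 3: insert 7 -> lo=[7, 12] (size 2, max 12) hi=[28] (size 1, min 28) -> median=12
Step 4: insert 32 -> lo=[7, 12] (size 2, max 12) hi=[28, 32] (size 2, min 28) -> median=20
Step 5: insert 46 -> lo=[7, 12, 28] (size 3, max 28) hi=[32, 46] (size 2, min 32) -> median=28
Step 6: insert 31 -> lo=[7, 12, 28] (size 3, max 28) hi=[31, 32, 46] (size 3, min 31) -> median=29.5
Step 7: insert 24 -> lo=[7, 12, 24, 28] (size 4, max 28) hi=[31, 32, 46] (size 3, min 31) -> median=28
Step 8: insert 45 -> lo=[7, 12, 24, 28] (size 4, max 28) hi=[31, 32, 45, 46] (size 4, min 31) -> median=29.5

Answer: 29.5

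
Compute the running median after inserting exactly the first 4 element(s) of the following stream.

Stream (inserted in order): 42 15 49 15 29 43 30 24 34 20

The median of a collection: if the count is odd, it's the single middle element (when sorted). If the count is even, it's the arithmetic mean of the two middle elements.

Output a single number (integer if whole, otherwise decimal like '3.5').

Answer: 28.5

Derivation:
Step 1: insert 42 -> lo=[42] (size 1, max 42) hi=[] (size 0) -> median=42
Step 2: insert 15 -> lo=[15] (size 1, max 15) hi=[42] (size 1, min 42) -> median=28.5
Step 3: insert 49 -> lo=[15, 42] (size 2, max 42) hi=[49] (size 1, min 49) -> median=42
Step 4: insert 15 -> lo=[15, 15] (size 2, max 15) hi=[42, 49] (size 2, min 42) -> median=28.5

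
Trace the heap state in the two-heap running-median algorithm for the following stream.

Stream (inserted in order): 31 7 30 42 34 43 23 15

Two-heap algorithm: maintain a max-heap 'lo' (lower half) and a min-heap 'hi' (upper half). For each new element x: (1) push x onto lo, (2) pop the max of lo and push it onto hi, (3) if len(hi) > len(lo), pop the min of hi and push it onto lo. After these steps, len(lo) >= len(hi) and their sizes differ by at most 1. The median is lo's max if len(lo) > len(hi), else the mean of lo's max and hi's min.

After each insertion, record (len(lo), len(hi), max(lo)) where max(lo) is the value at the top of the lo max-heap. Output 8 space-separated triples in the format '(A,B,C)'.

Step 1: insert 31 -> lo=[31] hi=[] -> (len(lo)=1, len(hi)=0, max(lo)=31)
Step 2: insert 7 -> lo=[7] hi=[31] -> (len(lo)=1, len(hi)=1, max(lo)=7)
Step 3: insert 30 -> lo=[7, 30] hi=[31] -> (len(lo)=2, len(hi)=1, max(lo)=30)
Step 4: insert 42 -> lo=[7, 30] hi=[31, 42] -> (len(lo)=2, len(hi)=2, max(lo)=30)
Step 5: insert 34 -> lo=[7, 30, 31] hi=[34, 42] -> (len(lo)=3, len(hi)=2, max(lo)=31)
Step 6: insert 43 -> lo=[7, 30, 31] hi=[34, 42, 43] -> (len(lo)=3, len(hi)=3, max(lo)=31)
Step 7: insert 23 -> lo=[7, 23, 30, 31] hi=[34, 42, 43] -> (len(lo)=4, len(hi)=3, max(lo)=31)
Step 8: insert 15 -> lo=[7, 15, 23, 30] hi=[31, 34, 42, 43] -> (len(lo)=4, len(hi)=4, max(lo)=30)

Answer: (1,0,31) (1,1,7) (2,1,30) (2,2,30) (3,2,31) (3,3,31) (4,3,31) (4,4,30)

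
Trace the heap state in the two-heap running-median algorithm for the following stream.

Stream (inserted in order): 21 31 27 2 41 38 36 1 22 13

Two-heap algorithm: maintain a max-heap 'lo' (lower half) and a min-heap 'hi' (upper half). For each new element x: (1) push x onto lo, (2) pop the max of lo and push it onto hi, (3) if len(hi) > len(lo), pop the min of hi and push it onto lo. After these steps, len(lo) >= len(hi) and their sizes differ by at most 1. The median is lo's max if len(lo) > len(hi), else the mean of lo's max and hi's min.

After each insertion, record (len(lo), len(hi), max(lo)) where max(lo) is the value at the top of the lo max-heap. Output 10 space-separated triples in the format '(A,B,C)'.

Step 1: insert 21 -> lo=[21] hi=[] -> (len(lo)=1, len(hi)=0, max(lo)=21)
Step 2: insert 31 -> lo=[21] hi=[31] -> (len(lo)=1, len(hi)=1, max(lo)=21)
Step 3: insert 27 -> lo=[21, 27] hi=[31] -> (len(lo)=2, len(hi)=1, max(lo)=27)
Step 4: insert 2 -> lo=[2, 21] hi=[27, 31] -> (len(lo)=2, len(hi)=2, max(lo)=21)
Step 5: insert 41 -> lo=[2, 21, 27] hi=[31, 41] -> (len(lo)=3, len(hi)=2, max(lo)=27)
Step 6: insert 38 -> lo=[2, 21, 27] hi=[31, 38, 41] -> (len(lo)=3, len(hi)=3, max(lo)=27)
Step 7: insert 36 -> lo=[2, 21, 27, 31] hi=[36, 38, 41] -> (len(lo)=4, len(hi)=3, max(lo)=31)
Step 8: insert 1 -> lo=[1, 2, 21, 27] hi=[31, 36, 38, 41] -> (len(lo)=4, len(hi)=4, max(lo)=27)
Step 9: insert 22 -> lo=[1, 2, 21, 22, 27] hi=[31, 36, 38, 41] -> (len(lo)=5, len(hi)=4, max(lo)=27)
Step 10: insert 13 -> lo=[1, 2, 13, 21, 22] hi=[27, 31, 36, 38, 41] -> (len(lo)=5, len(hi)=5, max(lo)=22)

Answer: (1,0,21) (1,1,21) (2,1,27) (2,2,21) (3,2,27) (3,3,27) (4,3,31) (4,4,27) (5,4,27) (5,5,22)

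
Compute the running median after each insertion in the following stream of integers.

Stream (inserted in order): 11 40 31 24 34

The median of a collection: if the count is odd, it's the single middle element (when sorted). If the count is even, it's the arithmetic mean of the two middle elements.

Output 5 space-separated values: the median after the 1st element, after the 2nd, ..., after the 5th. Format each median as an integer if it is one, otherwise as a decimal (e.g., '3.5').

Step 1: insert 11 -> lo=[11] (size 1, max 11) hi=[] (size 0) -> median=11
Step 2: insert 40 -> lo=[11] (size 1, max 11) hi=[40] (size 1, min 40) -> median=25.5
Step 3: insert 31 -> lo=[11, 31] (size 2, max 31) hi=[40] (size 1, min 40) -> median=31
Step 4: insert 24 -> lo=[11, 24] (size 2, max 24) hi=[31, 40] (size 2, min 31) -> median=27.5
Step 5: insert 34 -> lo=[11, 24, 31] (size 3, max 31) hi=[34, 40] (size 2, min 34) -> median=31

Answer: 11 25.5 31 27.5 31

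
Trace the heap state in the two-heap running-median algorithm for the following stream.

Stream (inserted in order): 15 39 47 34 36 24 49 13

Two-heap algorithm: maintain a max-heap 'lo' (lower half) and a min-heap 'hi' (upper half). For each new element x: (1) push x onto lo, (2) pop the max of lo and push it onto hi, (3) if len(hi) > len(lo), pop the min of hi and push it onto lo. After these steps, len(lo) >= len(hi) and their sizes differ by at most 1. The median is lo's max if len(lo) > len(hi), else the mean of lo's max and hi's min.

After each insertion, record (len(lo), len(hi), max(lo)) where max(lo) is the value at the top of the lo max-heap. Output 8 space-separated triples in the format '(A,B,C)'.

Answer: (1,0,15) (1,1,15) (2,1,39) (2,2,34) (3,2,36) (3,3,34) (4,3,36) (4,4,34)

Derivation:
Step 1: insert 15 -> lo=[15] hi=[] -> (len(lo)=1, len(hi)=0, max(lo)=15)
Step 2: insert 39 -> lo=[15] hi=[39] -> (len(lo)=1, len(hi)=1, max(lo)=15)
Step 3: insert 47 -> lo=[15, 39] hi=[47] -> (len(lo)=2, len(hi)=1, max(lo)=39)
Step 4: insert 34 -> lo=[15, 34] hi=[39, 47] -> (len(lo)=2, len(hi)=2, max(lo)=34)
Step 5: insert 36 -> lo=[15, 34, 36] hi=[39, 47] -> (len(lo)=3, len(hi)=2, max(lo)=36)
Step 6: insert 24 -> lo=[15, 24, 34] hi=[36, 39, 47] -> (len(lo)=3, len(hi)=3, max(lo)=34)
Step 7: insert 49 -> lo=[15, 24, 34, 36] hi=[39, 47, 49] -> (len(lo)=4, len(hi)=3, max(lo)=36)
Step 8: insert 13 -> lo=[13, 15, 24, 34] hi=[36, 39, 47, 49] -> (len(lo)=4, len(hi)=4, max(lo)=34)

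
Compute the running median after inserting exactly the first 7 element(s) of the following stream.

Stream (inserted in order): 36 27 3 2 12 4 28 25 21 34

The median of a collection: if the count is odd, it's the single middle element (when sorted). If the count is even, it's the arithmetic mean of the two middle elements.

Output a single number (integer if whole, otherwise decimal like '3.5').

Answer: 12

Derivation:
Step 1: insert 36 -> lo=[36] (size 1, max 36) hi=[] (size 0) -> median=36
Step 2: insert 27 -> lo=[27] (size 1, max 27) hi=[36] (size 1, min 36) -> median=31.5
Step 3: insert 3 -> lo=[3, 27] (size 2, max 27) hi=[36] (size 1, min 36) -> median=27
Step 4: insert 2 -> lo=[2, 3] (size 2, max 3) hi=[27, 36] (size 2, min 27) -> median=15
Step 5: insert 12 -> lo=[2, 3, 12] (size 3, max 12) hi=[27, 36] (size 2, min 27) -> median=12
Step 6: insert 4 -> lo=[2, 3, 4] (size 3, max 4) hi=[12, 27, 36] (size 3, min 12) -> median=8
Step 7: insert 28 -> lo=[2, 3, 4, 12] (size 4, max 12) hi=[27, 28, 36] (size 3, min 27) -> median=12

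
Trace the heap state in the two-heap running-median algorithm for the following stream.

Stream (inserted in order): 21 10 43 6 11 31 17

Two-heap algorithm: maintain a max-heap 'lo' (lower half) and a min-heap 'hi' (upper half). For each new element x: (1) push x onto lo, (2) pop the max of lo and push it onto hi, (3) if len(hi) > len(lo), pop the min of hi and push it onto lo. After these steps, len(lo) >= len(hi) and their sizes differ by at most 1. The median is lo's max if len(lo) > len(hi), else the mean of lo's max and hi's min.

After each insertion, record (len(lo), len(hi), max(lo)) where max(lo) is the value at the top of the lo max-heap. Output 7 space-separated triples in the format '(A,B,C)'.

Answer: (1,0,21) (1,1,10) (2,1,21) (2,2,10) (3,2,11) (3,3,11) (4,3,17)

Derivation:
Step 1: insert 21 -> lo=[21] hi=[] -> (len(lo)=1, len(hi)=0, max(lo)=21)
Step 2: insert 10 -> lo=[10] hi=[21] -> (len(lo)=1, len(hi)=1, max(lo)=10)
Step 3: insert 43 -> lo=[10, 21] hi=[43] -> (len(lo)=2, len(hi)=1, max(lo)=21)
Step 4: insert 6 -> lo=[6, 10] hi=[21, 43] -> (len(lo)=2, len(hi)=2, max(lo)=10)
Step 5: insert 11 -> lo=[6, 10, 11] hi=[21, 43] -> (len(lo)=3, len(hi)=2, max(lo)=11)
Step 6: insert 31 -> lo=[6, 10, 11] hi=[21, 31, 43] -> (len(lo)=3, len(hi)=3, max(lo)=11)
Step 7: insert 17 -> lo=[6, 10, 11, 17] hi=[21, 31, 43] -> (len(lo)=4, len(hi)=3, max(lo)=17)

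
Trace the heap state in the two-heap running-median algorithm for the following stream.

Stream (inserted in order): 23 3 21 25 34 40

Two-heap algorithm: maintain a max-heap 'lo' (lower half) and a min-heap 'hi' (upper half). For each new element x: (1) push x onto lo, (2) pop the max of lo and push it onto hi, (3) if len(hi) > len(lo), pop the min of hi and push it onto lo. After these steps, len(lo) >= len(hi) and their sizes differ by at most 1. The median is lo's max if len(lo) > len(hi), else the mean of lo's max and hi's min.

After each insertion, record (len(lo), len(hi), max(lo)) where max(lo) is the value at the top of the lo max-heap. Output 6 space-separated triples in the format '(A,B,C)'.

Answer: (1,0,23) (1,1,3) (2,1,21) (2,2,21) (3,2,23) (3,3,23)

Derivation:
Step 1: insert 23 -> lo=[23] hi=[] -> (len(lo)=1, len(hi)=0, max(lo)=23)
Step 2: insert 3 -> lo=[3] hi=[23] -> (len(lo)=1, len(hi)=1, max(lo)=3)
Step 3: insert 21 -> lo=[3, 21] hi=[23] -> (len(lo)=2, len(hi)=1, max(lo)=21)
Step 4: insert 25 -> lo=[3, 21] hi=[23, 25] -> (len(lo)=2, len(hi)=2, max(lo)=21)
Step 5: insert 34 -> lo=[3, 21, 23] hi=[25, 34] -> (len(lo)=3, len(hi)=2, max(lo)=23)
Step 6: insert 40 -> lo=[3, 21, 23] hi=[25, 34, 40] -> (len(lo)=3, len(hi)=3, max(lo)=23)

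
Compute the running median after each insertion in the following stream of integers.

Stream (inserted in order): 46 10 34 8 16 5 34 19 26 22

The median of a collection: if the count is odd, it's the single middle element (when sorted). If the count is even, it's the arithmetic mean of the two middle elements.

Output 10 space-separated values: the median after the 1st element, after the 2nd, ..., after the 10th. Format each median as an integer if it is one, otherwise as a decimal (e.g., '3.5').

Step 1: insert 46 -> lo=[46] (size 1, max 46) hi=[] (size 0) -> median=46
Step 2: insert 10 -> lo=[10] (size 1, max 10) hi=[46] (size 1, min 46) -> median=28
Step 3: insert 34 -> lo=[10, 34] (size 2, max 34) hi=[46] (size 1, min 46) -> median=34
Step 4: insert 8 -> lo=[8, 10] (size 2, max 10) hi=[34, 46] (size 2, min 34) -> median=22
Step 5: insert 16 -> lo=[8, 10, 16] (size 3, max 16) hi=[34, 46] (size 2, min 34) -> median=16
Step 6: insert 5 -> lo=[5, 8, 10] (size 3, max 10) hi=[16, 34, 46] (size 3, min 16) -> median=13
Step 7: insert 34 -> lo=[5, 8, 10, 16] (size 4, max 16) hi=[34, 34, 46] (size 3, min 34) -> median=16
Step 8: insert 19 -> lo=[5, 8, 10, 16] (size 4, max 16) hi=[19, 34, 34, 46] (size 4, min 19) -> median=17.5
Step 9: insert 26 -> lo=[5, 8, 10, 16, 19] (size 5, max 19) hi=[26, 34, 34, 46] (size 4, min 26) -> median=19
Step 10: insert 22 -> lo=[5, 8, 10, 16, 19] (size 5, max 19) hi=[22, 26, 34, 34, 46] (size 5, min 22) -> median=20.5

Answer: 46 28 34 22 16 13 16 17.5 19 20.5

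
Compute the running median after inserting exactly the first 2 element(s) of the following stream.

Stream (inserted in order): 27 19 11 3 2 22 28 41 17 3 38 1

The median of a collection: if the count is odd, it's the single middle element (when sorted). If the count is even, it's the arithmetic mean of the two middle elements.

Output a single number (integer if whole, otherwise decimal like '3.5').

Step 1: insert 27 -> lo=[27] (size 1, max 27) hi=[] (size 0) -> median=27
Step 2: insert 19 -> lo=[19] (size 1, max 19) hi=[27] (size 1, min 27) -> median=23

Answer: 23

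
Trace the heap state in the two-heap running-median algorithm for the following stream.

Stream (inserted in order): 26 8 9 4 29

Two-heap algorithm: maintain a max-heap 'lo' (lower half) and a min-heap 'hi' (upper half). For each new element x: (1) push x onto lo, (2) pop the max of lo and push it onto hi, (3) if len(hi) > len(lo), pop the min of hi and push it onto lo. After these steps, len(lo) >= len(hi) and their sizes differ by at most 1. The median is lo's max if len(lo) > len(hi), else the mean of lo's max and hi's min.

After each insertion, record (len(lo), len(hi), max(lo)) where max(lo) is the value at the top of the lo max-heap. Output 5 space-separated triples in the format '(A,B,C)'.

Answer: (1,0,26) (1,1,8) (2,1,9) (2,2,8) (3,2,9)

Derivation:
Step 1: insert 26 -> lo=[26] hi=[] -> (len(lo)=1, len(hi)=0, max(lo)=26)
Step 2: insert 8 -> lo=[8] hi=[26] -> (len(lo)=1, len(hi)=1, max(lo)=8)
Step 3: insert 9 -> lo=[8, 9] hi=[26] -> (len(lo)=2, len(hi)=1, max(lo)=9)
Step 4: insert 4 -> lo=[4, 8] hi=[9, 26] -> (len(lo)=2, len(hi)=2, max(lo)=8)
Step 5: insert 29 -> lo=[4, 8, 9] hi=[26, 29] -> (len(lo)=3, len(hi)=2, max(lo)=9)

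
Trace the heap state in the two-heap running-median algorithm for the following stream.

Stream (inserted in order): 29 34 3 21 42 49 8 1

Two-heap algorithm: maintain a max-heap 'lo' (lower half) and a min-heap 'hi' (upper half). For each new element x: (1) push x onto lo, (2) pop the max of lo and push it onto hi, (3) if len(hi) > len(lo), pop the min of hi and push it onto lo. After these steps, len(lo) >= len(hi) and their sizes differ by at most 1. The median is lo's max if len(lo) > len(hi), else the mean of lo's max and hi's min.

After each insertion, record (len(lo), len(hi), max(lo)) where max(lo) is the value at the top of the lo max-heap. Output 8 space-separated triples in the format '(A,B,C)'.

Answer: (1,0,29) (1,1,29) (2,1,29) (2,2,21) (3,2,29) (3,3,29) (4,3,29) (4,4,21)

Derivation:
Step 1: insert 29 -> lo=[29] hi=[] -> (len(lo)=1, len(hi)=0, max(lo)=29)
Step 2: insert 34 -> lo=[29] hi=[34] -> (len(lo)=1, len(hi)=1, max(lo)=29)
Step 3: insert 3 -> lo=[3, 29] hi=[34] -> (len(lo)=2, len(hi)=1, max(lo)=29)
Step 4: insert 21 -> lo=[3, 21] hi=[29, 34] -> (len(lo)=2, len(hi)=2, max(lo)=21)
Step 5: insert 42 -> lo=[3, 21, 29] hi=[34, 42] -> (len(lo)=3, len(hi)=2, max(lo)=29)
Step 6: insert 49 -> lo=[3, 21, 29] hi=[34, 42, 49] -> (len(lo)=3, len(hi)=3, max(lo)=29)
Step 7: insert 8 -> lo=[3, 8, 21, 29] hi=[34, 42, 49] -> (len(lo)=4, len(hi)=3, max(lo)=29)
Step 8: insert 1 -> lo=[1, 3, 8, 21] hi=[29, 34, 42, 49] -> (len(lo)=4, len(hi)=4, max(lo)=21)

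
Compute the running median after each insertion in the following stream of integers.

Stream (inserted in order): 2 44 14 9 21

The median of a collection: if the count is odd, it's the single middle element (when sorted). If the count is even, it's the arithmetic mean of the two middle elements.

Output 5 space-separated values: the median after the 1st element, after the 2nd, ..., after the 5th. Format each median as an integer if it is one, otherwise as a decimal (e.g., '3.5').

Answer: 2 23 14 11.5 14

Derivation:
Step 1: insert 2 -> lo=[2] (size 1, max 2) hi=[] (size 0) -> median=2
Step 2: insert 44 -> lo=[2] (size 1, max 2) hi=[44] (size 1, min 44) -> median=23
Step 3: insert 14 -> lo=[2, 14] (size 2, max 14) hi=[44] (size 1, min 44) -> median=14
Step 4: insert 9 -> lo=[2, 9] (size 2, max 9) hi=[14, 44] (size 2, min 14) -> median=11.5
Step 5: insert 21 -> lo=[2, 9, 14] (size 3, max 14) hi=[21, 44] (size 2, min 21) -> median=14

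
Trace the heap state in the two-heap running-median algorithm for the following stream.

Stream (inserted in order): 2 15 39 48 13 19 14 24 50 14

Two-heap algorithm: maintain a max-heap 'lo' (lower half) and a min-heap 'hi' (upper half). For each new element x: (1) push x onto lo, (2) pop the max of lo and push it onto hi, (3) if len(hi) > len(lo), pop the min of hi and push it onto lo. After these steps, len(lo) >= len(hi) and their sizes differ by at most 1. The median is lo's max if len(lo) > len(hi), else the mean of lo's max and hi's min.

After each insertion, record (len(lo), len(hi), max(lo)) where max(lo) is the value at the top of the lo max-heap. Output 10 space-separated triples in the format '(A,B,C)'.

Step 1: insert 2 -> lo=[2] hi=[] -> (len(lo)=1, len(hi)=0, max(lo)=2)
Step 2: insert 15 -> lo=[2] hi=[15] -> (len(lo)=1, len(hi)=1, max(lo)=2)
Step 3: insert 39 -> lo=[2, 15] hi=[39] -> (len(lo)=2, len(hi)=1, max(lo)=15)
Step 4: insert 48 -> lo=[2, 15] hi=[39, 48] -> (len(lo)=2, len(hi)=2, max(lo)=15)
Step 5: insert 13 -> lo=[2, 13, 15] hi=[39, 48] -> (len(lo)=3, len(hi)=2, max(lo)=15)
Step 6: insert 19 -> lo=[2, 13, 15] hi=[19, 39, 48] -> (len(lo)=3, len(hi)=3, max(lo)=15)
Step 7: insert 14 -> lo=[2, 13, 14, 15] hi=[19, 39, 48] -> (len(lo)=4, len(hi)=3, max(lo)=15)
Step 8: insert 24 -> lo=[2, 13, 14, 15] hi=[19, 24, 39, 48] -> (len(lo)=4, len(hi)=4, max(lo)=15)
Step 9: insert 50 -> lo=[2, 13, 14, 15, 19] hi=[24, 39, 48, 50] -> (len(lo)=5, len(hi)=4, max(lo)=19)
Step 10: insert 14 -> lo=[2, 13, 14, 14, 15] hi=[19, 24, 39, 48, 50] -> (len(lo)=5, len(hi)=5, max(lo)=15)

Answer: (1,0,2) (1,1,2) (2,1,15) (2,2,15) (3,2,15) (3,3,15) (4,3,15) (4,4,15) (5,4,19) (5,5,15)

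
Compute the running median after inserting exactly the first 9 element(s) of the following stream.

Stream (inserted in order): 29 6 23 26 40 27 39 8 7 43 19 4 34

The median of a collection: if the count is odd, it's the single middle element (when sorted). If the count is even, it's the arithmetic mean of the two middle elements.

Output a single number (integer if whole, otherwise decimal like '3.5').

Step 1: insert 29 -> lo=[29] (size 1, max 29) hi=[] (size 0) -> median=29
Step 2: insert 6 -> lo=[6] (size 1, max 6) hi=[29] (size 1, min 29) -> median=17.5
Step 3: insert 23 -> lo=[6, 23] (size 2, max 23) hi=[29] (size 1, min 29) -> median=23
Step 4: insert 26 -> lo=[6, 23] (size 2, max 23) hi=[26, 29] (size 2, min 26) -> median=24.5
Step 5: insert 40 -> lo=[6, 23, 26] (size 3, max 26) hi=[29, 40] (size 2, min 29) -> median=26
Step 6: insert 27 -> lo=[6, 23, 26] (size 3, max 26) hi=[27, 29, 40] (size 3, min 27) -> median=26.5
Step 7: insert 39 -> lo=[6, 23, 26, 27] (size 4, max 27) hi=[29, 39, 40] (size 3, min 29) -> median=27
Step 8: insert 8 -> lo=[6, 8, 23, 26] (size 4, max 26) hi=[27, 29, 39, 40] (size 4, min 27) -> median=26.5
Step 9: insert 7 -> lo=[6, 7, 8, 23, 26] (size 5, max 26) hi=[27, 29, 39, 40] (size 4, min 27) -> median=26

Answer: 26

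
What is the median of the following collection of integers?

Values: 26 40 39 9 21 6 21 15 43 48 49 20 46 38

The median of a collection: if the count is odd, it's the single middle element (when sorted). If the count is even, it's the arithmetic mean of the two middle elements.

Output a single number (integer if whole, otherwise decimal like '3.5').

Answer: 32

Derivation:
Step 1: insert 26 -> lo=[26] (size 1, max 26) hi=[] (size 0) -> median=26
Step 2: insert 40 -> lo=[26] (size 1, max 26) hi=[40] (size 1, min 40) -> median=33
Step 3: insert 39 -> lo=[26, 39] (size 2, max 39) hi=[40] (size 1, min 40) -> median=39
Step 4: insert 9 -> lo=[9, 26] (size 2, max 26) hi=[39, 40] (size 2, min 39) -> median=32.5
Step 5: insert 21 -> lo=[9, 21, 26] (size 3, max 26) hi=[39, 40] (size 2, min 39) -> median=26
Step 6: insert 6 -> lo=[6, 9, 21] (size 3, max 21) hi=[26, 39, 40] (size 3, min 26) -> median=23.5
Step 7: insert 21 -> lo=[6, 9, 21, 21] (size 4, max 21) hi=[26, 39, 40] (size 3, min 26) -> median=21
Step 8: insert 15 -> lo=[6, 9, 15, 21] (size 4, max 21) hi=[21, 26, 39, 40] (size 4, min 21) -> median=21
Step 9: insert 43 -> lo=[6, 9, 15, 21, 21] (size 5, max 21) hi=[26, 39, 40, 43] (size 4, min 26) -> median=21
Step 10: insert 48 -> lo=[6, 9, 15, 21, 21] (size 5, max 21) hi=[26, 39, 40, 43, 48] (size 5, min 26) -> median=23.5
Step 11: insert 49 -> lo=[6, 9, 15, 21, 21, 26] (size 6, max 26) hi=[39, 40, 43, 48, 49] (size 5, min 39) -> median=26
Step 12: insert 20 -> lo=[6, 9, 15, 20, 21, 21] (size 6, max 21) hi=[26, 39, 40, 43, 48, 49] (size 6, min 26) -> median=23.5
Step 13: insert 46 -> lo=[6, 9, 15, 20, 21, 21, 26] (size 7, max 26) hi=[39, 40, 43, 46, 48, 49] (size 6, min 39) -> median=26
Step 14: insert 38 -> lo=[6, 9, 15, 20, 21, 21, 26] (size 7, max 26) hi=[38, 39, 40, 43, 46, 48, 49] (size 7, min 38) -> median=32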